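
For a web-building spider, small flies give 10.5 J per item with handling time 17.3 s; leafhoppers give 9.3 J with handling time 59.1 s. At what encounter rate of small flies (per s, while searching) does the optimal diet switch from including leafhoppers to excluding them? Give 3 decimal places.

0.020 per s

At the threshold, the rate on small flies alone equals the profitability of leafhoppers: λ·10.5/(1 + λ·17.3) = 9.3/59.1 = 0.1574.
Rearranging, λ(10.5 − 0.1574×17.3) = 0.1574, so λ = 0.1574/7.778 = 0.02023 per s.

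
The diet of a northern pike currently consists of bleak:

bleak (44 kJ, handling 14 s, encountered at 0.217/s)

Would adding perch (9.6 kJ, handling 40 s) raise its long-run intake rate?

Intake rate on the current diet: R = (0.217×44) / (1 + 0.217×14) = 9.548/4.038 = 2.365 kJ/s.
Profitability of perch: 9.6/40 = 0.24 kJ/s.
0.24 < 2.365, so adding perch would lower the average — exclude it.

No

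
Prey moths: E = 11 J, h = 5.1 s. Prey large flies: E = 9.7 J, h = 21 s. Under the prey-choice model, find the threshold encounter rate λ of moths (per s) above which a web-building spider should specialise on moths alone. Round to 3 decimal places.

At the threshold, the rate on moths alone equals the profitability of large flies: λ·11/(1 + λ·5.1) = 9.7/21 = 0.4619.
Rearranging, λ(11 − 0.4619×5.1) = 0.4619, so λ = 0.4619/8.644 = 0.05343 per s.

0.053 per s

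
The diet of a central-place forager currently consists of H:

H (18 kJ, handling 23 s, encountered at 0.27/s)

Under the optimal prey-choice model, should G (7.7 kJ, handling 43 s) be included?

Current rate: (0.27×18)/(1 + 0.27×23) = 0.6741 kJ/s.
Profitability of G: 7.7/43 = 0.1791 kJ/s.
Since 0.1791 < R, time spent handling G is better spent searching.

No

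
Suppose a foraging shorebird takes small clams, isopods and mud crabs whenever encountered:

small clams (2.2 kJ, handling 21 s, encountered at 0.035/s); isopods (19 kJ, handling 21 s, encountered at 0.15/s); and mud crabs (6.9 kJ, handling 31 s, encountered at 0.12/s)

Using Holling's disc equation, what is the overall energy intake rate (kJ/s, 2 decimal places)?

R = Σλ_iE_i / (1 + Σλ_ih_i)
Numerator: 0.035×2.2 + 0.15×19 + 0.12×6.9 = 3.755
Denominator: 1 + 0.035×21 + 0.15×21 + 0.12×31 = 8.605
R = 3.755/8.605 = 0.4364 kJ/s

0.44 kJ/s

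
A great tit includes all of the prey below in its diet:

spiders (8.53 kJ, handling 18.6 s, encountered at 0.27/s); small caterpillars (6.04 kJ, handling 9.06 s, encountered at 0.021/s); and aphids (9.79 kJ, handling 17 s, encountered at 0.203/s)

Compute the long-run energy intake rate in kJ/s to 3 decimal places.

0.457 kJ/s

R = (0.27×8.53 + 0.021×6.04 + 0.203×9.79) / (1 + 0.27×18.6 + 0.021×9.06 + 0.203×17) = 4.417/9.663 = 0.4571 kJ/s.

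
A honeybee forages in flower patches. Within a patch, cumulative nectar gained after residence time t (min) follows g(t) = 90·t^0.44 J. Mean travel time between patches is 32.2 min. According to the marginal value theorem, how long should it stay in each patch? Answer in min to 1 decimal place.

25.3 min

Maximise g(t)/(T+t): set derivative to zero → g'(t)(T+t) = g(t).
g'(t) = 0.44·90·t^-0.56. Setting 0.44·90·t^-0.56 = 90·t^0.44/(32.2+t) gives 0.44(32.2+t) = t, so 0.56·t = 0.44×32.2.
t* = 0.44×32.2/0.56 = 25.3 min.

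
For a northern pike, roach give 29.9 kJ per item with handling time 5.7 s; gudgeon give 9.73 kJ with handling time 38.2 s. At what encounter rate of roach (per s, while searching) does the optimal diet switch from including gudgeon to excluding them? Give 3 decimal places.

0.009 per s

At the threshold, the rate on roach alone equals the profitability of gudgeon: λ·29.9/(1 + λ·5.7) = 9.73/38.2 = 0.2547.
Rearranging, λ(29.9 − 0.2547×5.7) = 0.2547, so λ = 0.2547/28.45 = 0.008954 per s.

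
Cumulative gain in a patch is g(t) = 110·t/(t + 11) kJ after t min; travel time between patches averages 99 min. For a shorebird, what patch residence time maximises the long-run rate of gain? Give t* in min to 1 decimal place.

By the marginal value theorem, leave when the instantaneous gain rate g'(t) equals the habitat-wide average g(t)/(T + t).
g'(t) = 110·11/(t + 11)². Setting 110·11/(t+11)² = 110t/[(t+11)(99+t)] gives 11(99+t) = t(t+11), so t² = 11×99 = 1089.
t* = √1089 = 33 min.

33.0 min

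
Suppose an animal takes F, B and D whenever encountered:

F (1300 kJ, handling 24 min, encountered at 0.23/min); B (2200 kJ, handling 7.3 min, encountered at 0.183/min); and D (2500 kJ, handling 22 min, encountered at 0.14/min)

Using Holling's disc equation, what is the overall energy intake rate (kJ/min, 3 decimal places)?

96.160 kJ/min

R = (0.23×1300 + 0.183×2200 + 0.14×2500) / (1 + 0.23×24 + 0.183×7.3 + 0.14×22) = 1052/10.94 = 96.16 kJ/min.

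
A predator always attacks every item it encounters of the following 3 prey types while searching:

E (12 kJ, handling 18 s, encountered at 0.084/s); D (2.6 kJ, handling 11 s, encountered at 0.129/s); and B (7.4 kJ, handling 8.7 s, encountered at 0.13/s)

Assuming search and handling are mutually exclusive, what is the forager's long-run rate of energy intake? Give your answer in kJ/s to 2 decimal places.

Energy encountered per unit search time: 0.084×12 + 0.129×2.6 + 0.13×7.4 = 2.305 kJ/s.
Handling time per unit search time: 0.084×18 + 0.129×11 + 0.13×8.7 = 4.062.
Rate = 2.305/(1 + 4.062) = 0.4554 kJ/s.

0.46 kJ/s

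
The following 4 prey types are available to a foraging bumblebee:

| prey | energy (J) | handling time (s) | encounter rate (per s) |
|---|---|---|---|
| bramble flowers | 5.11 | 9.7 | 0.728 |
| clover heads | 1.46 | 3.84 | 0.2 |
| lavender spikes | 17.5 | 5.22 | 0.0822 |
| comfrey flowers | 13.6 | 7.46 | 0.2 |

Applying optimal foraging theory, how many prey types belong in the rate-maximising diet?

Rank by E/h (J/s): lavender spikes 3.35, comfrey flowers 1.82, bramble flowers 0.527, clover heads 0.38. Include each in turn until the next type's E/h falls below the running intake rate.
Rate on top 1: 1.007. comfrey flowers: 1.82 > 1.007 → include.
Rate on top 2: 1.424. bramble flowers: 0.527 < 1.424 → exclude; stop.
Optimal diet: lavender spikes, comfrey flowers — 2 of 4 types.

2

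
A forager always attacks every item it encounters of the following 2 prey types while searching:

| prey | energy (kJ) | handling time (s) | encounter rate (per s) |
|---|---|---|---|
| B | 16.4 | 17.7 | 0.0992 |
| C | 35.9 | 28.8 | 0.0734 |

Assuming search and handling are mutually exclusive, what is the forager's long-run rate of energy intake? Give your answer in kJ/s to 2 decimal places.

R = Σλ_iE_i / (1 + Σλ_ih_i)
Numerator: 0.0992×16.4 + 0.0734×35.9 = 4.262
Denominator: 1 + 0.0992×17.7 + 0.0734×28.8 = 4.87
R = 4.262/4.87 = 0.8752 kJ/s

0.88 kJ/s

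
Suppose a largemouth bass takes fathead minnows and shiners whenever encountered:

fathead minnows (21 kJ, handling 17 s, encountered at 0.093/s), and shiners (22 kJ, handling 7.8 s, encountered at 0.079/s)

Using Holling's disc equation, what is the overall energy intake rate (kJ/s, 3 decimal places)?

1.154 kJ/s

R = (0.093×21 + 0.079×22) / (1 + 0.093×17 + 0.079×7.8) = 3.691/3.197 = 1.154 kJ/s.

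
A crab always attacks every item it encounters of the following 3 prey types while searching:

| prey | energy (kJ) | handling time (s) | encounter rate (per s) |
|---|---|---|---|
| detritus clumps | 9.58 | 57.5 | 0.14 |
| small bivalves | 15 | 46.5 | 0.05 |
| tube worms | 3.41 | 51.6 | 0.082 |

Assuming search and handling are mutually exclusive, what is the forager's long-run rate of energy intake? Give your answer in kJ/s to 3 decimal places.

Energy encountered per unit search time: 0.14×9.58 + 0.05×15 + 0.082×3.41 = 2.371 kJ/s.
Handling time per unit search time: 0.14×57.5 + 0.05×46.5 + 0.082×51.6 = 14.61.
Rate = 2.371/(1 + 14.61) = 0.1519 kJ/s.

0.152 kJ/s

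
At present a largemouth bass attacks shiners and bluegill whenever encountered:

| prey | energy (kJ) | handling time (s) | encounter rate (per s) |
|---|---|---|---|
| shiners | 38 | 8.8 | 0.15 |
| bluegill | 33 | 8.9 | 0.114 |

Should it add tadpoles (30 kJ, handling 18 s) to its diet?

No

Intake rate on the current diet: R = (0.15×38 + 0.114×33) / (1 + 0.15×8.8 + 0.114×8.9) = 9.462/3.335 = 2.838 kJ/s.
tadpoles: E/h = 30/18 = 1.667 kJ/s.
1.667 < 2.838, so adding tadpoles would lower the average — exclude it.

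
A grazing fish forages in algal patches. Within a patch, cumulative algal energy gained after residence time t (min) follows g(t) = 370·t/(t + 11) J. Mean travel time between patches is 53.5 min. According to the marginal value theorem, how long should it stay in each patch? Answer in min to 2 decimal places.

Optimal t* satisfies g'(t*) = g(t*)/(T + t*).
g'(t) = 370·11/(t + 11)². Setting 370·11/(t+11)² = 370t/[(t+11)(53.5+t)] gives 11(53.5+t) = t(t+11), so t² = 11×53.5 = 588.5.
t* = √588.5 = 24.26 min.

24.26 min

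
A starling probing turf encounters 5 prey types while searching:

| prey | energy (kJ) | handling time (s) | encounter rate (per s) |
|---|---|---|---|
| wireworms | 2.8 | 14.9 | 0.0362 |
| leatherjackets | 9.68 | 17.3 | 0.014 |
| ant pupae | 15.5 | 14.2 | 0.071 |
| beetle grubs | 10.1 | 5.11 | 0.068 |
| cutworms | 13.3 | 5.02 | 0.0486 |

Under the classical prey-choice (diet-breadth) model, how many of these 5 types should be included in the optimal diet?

Profitabilities (E/h, kJ/s): cutworms 2.65, beetle grubs 1.98, ant pupae 1.09, leatherjackets 0.56, wireworms 0.188. Add prey in this order while the next type's profitability exceeds the intake rate on those already taken.
Rate on top 1: 0.5196. beetle grubs: 1.98 > 0.5196 → include.
Rate on top 2: 0.8377. ant pupae: 1.09 > 0.8377 → include.
Rate on top 3: 0.9362. leatherjackets: 0.56 < 0.9362 → exclude; stop.
Optimal diet: cutworms, beetle grubs, ant pupae — 3 of 5 types.

3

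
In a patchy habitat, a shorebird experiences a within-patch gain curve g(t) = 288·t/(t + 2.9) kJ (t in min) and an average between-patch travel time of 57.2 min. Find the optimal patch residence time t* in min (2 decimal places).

Maximise g(t)/(T+t): set derivative to zero → g'(t)(T+t) = g(t).
g'(t) = 288·2.9/(t + 2.9)². Setting 288·2.9/(t+2.9)² = 288t/[(t+2.9)(57.2+t)] gives 2.9(57.2+t) = t(t+2.9), so t² = 2.9×57.2 = 165.9.
t* = √165.9 = 12.88 min.

12.88 min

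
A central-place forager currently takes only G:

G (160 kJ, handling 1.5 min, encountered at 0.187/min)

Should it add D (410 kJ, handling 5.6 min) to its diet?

Yes

On G alone, R = ΣλE/(1+Σλh) = 29.92/1.28 = 23.37 kJ/min.
D: E/h = 410/5.6 = 73.21 kJ/min.
Since 73.21 > R, including D increases the long-run rate.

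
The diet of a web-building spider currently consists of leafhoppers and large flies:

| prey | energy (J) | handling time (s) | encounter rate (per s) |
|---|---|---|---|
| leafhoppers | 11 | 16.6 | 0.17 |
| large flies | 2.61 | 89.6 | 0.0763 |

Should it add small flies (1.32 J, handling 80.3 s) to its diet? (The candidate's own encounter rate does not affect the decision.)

No

Current rate: (0.17×11 + 0.0763×2.61)/(1 + 0.17×16.6 + 0.0763×89.6) = 0.1941 J/s.
small flies: E/h = 1.32/80.3 = 0.01644 J/s.
Since 0.01644 < R, time spent handling small flies is better spent searching.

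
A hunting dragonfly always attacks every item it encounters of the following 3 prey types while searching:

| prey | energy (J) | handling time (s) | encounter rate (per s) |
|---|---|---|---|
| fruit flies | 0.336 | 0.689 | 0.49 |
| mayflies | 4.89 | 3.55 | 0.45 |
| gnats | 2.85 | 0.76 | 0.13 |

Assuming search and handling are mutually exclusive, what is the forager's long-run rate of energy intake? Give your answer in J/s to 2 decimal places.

0.90 J/s

R = (0.49×0.336 + 0.45×4.89 + 0.13×2.85) / (1 + 0.49×0.689 + 0.45×3.55 + 0.13×0.76) = 2.736/3.034 = 0.9017 J/s.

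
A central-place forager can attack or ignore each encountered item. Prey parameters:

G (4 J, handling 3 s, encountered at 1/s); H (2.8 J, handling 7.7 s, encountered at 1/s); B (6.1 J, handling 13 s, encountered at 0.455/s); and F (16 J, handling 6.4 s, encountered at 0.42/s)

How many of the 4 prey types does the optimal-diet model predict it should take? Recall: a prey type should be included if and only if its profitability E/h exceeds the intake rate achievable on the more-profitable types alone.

1

E/h in descending order: F 2.5, G 1.33, B 0.469, H 0.364 J/s. The optimal diet is the largest prefix of this list for which every included type satisfies E_i/h_i > R on the types above it.
Rate on top 1: 1.822. G: 1.33 < 1.822 → exclude; stop.
Optimal diet: F — 1 of 4 types.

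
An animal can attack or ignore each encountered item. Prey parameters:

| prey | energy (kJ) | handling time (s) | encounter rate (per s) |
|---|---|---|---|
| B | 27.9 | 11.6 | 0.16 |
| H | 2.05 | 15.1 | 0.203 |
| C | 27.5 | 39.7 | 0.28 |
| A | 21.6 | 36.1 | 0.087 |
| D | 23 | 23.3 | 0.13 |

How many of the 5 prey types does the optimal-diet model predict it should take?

1

Profitabilities (E/h, kJ/s): B 2.41, D 0.987, C 0.693, A 0.598, H 0.136. Add prey in this order while the next type's profitability exceeds the intake rate on those already taken.
Rate on top 1: 1.563. D: 0.987 < 1.563 → exclude; stop.
Optimal diet: B — 1 of 5 types.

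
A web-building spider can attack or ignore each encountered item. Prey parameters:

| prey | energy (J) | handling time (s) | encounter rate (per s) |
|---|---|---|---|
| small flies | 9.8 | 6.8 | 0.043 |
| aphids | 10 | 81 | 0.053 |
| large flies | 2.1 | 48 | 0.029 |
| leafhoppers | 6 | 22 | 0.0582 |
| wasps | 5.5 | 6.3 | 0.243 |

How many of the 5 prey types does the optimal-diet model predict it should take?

2

Rank by E/h (J/s): small flies 1.44, wasps 0.873, leafhoppers 0.273, aphids 0.123, large flies 0.0438. Include each in turn until the next type's E/h falls below the running intake rate.
Rate on top 1: 0.3261. wasps: 0.873 > 0.3261 → include.
Rate on top 2: 0.6226. leafhoppers: 0.273 < 0.6226 → exclude; stop.
Optimal diet: small flies, wasps — 2 of 5 types.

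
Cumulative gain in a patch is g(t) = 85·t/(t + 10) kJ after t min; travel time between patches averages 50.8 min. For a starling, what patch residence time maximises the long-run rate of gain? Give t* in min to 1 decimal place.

22.5 min

Maximise g(t)/(T+t): set derivative to zero → g'(t)(T+t) = g(t).
g'(t) = 85·10/(t + 10)². Setting 85·10/(t+10)² = 85t/[(t+10)(50.8+t)] gives 10(50.8+t) = t(t+10), so t² = 10×50.8 = 508.
t* = √508 = 22.54 min.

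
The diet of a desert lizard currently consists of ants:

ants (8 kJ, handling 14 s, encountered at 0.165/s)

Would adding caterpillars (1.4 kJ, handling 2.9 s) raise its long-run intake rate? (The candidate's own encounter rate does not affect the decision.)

Yes

Current rate: (0.165×8)/(1 + 0.165×14) = 0.3988 kJ/s.
caterpillars: E/h = 1.4/2.9 = 0.4828 kJ/s.
0.4828 > 0.3988, so adding caterpillars raises the average — include it.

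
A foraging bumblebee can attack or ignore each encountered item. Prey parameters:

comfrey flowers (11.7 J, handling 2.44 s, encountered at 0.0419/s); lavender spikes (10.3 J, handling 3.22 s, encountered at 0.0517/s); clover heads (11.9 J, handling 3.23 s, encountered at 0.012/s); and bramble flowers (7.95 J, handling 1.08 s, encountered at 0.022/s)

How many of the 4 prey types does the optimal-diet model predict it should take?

Profitabilities (E/h, J/s): bramble flowers 7.36, comfrey flowers 4.8, clover heads 3.68, lavender spikes 3.2. Add prey in this order while the next type's profitability exceeds the intake rate on those already taken.
Rate on top 1: 0.1708. comfrey flowers: 4.8 > 0.1708 → include.
Rate on top 2: 0.5907. clover heads: 3.68 > 0.5907 → include.
Rate on top 3: 0.6936. lavender spikes: 3.2 > 0.6936 → include.
Optimal diet: bramble flowers, comfrey flowers, clover heads, lavender spikes — 4 of 4 types.

4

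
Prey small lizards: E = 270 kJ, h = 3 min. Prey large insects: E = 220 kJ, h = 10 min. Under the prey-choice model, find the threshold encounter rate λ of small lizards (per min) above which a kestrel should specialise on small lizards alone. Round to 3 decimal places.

0.108 per min

Drop large insects once their profitability E₂/h₂ falls below the rate achievable on small lizards alone: E₂/h₂ = λE₁/(1 + λh₁).
Solve for λ: λE₁h₂ = E₂(1 + λh₁) → λ(E₁h₂ − E₂h₁) = E₂ → λ = E₂/(E₁h₂ − E₂h₁).
λ = 220/(270×10 − 220×3) = 220/2040 = 0.1078 per min.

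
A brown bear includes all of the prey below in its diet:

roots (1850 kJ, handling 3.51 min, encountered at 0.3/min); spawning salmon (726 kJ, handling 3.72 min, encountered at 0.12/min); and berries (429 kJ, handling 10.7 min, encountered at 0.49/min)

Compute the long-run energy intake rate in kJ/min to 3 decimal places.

110.086 kJ/min

R = Σλ_iE_i / (1 + Σλ_ih_i)
Numerator: 0.3×1850 + 0.12×726 + 0.49×429 = 852.3
Denominator: 1 + 0.3×3.51 + 0.12×3.72 + 0.49×10.7 = 7.742
R = 852.3/7.742 = 110.1 kJ/min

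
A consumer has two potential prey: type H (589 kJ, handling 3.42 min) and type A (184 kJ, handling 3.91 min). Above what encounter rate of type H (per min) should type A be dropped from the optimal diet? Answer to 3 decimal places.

Drop type A once their profitability E₂/h₂ falls below the rate achievable on type H alone: E₂/h₂ = λE₁/(1 + λh₁).
Solve for λ: λE₁h₂ = E₂(1 + λh₁) → λ(E₁h₂ − E₂h₁) = E₂ → λ = E₂/(E₁h₂ − E₂h₁).
λ = 184/(589×3.91 − 184×3.42) = 184/1674 = 0.1099 per min.

0.110 per min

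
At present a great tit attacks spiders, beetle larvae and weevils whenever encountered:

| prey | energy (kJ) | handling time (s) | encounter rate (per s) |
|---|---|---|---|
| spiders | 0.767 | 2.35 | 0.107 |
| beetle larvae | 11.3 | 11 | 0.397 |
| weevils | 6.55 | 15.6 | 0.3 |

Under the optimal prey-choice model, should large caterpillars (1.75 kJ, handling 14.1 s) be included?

No

On spiders, beetle larvae and weevils alone, R = ΣλE/(1+Σλh) = 6.533/10.3 = 0.6344 kJ/s.
large caterpillars: E/h = 1.75/14.1 = 0.1241 kJ/s.
Since 0.1241 < R, time spent handling large caterpillars is better spent searching.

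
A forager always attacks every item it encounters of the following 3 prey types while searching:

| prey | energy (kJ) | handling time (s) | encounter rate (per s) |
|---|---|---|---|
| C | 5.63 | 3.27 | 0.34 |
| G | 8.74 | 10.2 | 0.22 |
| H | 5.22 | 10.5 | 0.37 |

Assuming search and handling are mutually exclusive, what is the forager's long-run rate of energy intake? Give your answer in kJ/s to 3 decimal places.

0.700 kJ/s

R = (0.34×5.63 + 0.22×8.74 + 0.37×5.22) / (1 + 0.34×3.27 + 0.22×10.2 + 0.37×10.5) = 5.768/8.241 = 0.7 kJ/s.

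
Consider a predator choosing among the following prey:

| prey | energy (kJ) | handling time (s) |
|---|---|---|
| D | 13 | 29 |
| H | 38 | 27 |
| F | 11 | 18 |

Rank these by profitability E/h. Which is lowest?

Profitability E/h (kJ/s): D = 13/29 = 0.448, H = 38/27 = 1.41, F = 11/18 = 0.611.
Ranked: H > F > D.

D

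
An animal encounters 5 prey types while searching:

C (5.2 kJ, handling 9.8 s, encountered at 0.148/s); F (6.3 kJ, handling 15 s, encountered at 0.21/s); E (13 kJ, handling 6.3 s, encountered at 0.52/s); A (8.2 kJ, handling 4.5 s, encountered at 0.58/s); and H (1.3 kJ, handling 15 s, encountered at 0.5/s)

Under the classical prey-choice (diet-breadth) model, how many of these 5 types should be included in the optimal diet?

2

Profitabilities (E/h, kJ/s): E 2.06, A 1.82, C 0.531, F 0.42, H 0.0867. Add prey in this order while the next type's profitability exceeds the intake rate on those already taken.
Rate on top 1: 1.581. A: 1.82 > 1.581 → include.
Rate on top 2: 1.672. C: 0.531 < 1.672 → exclude; stop.
Optimal diet: E, A — 2 of 5 types.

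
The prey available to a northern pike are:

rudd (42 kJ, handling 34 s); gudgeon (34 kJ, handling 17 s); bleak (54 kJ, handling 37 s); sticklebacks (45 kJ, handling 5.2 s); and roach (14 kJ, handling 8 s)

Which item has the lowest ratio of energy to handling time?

rudd

Profitability E/h (kJ/s): rudd = 42/34 = 1.24, gudgeon = 34/17 = 2, bleak = 54/37 = 1.46, sticklebacks = 45/5.2 = 8.65, roach = 14/8 = 1.75.
Ranked: sticklebacks > gudgeon > roach > bleak > rudd.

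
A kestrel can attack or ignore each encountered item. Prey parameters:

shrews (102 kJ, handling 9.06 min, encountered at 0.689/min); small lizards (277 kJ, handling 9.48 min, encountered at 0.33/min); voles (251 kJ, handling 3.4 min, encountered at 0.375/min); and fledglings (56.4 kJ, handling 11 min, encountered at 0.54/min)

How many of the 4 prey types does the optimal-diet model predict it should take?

E/h in descending order: voles 73.8, small lizards 29.2, shrews 11.3, fledglings 5.13 kJ/min. The optimal diet is the largest prefix of this list for which every included type satisfies E_i/h_i > R on the types above it.
Rate on top 1: 41.37. small lizards: 29.2 < 41.37 → exclude; stop.
Optimal diet: voles — 1 of 4 types.

1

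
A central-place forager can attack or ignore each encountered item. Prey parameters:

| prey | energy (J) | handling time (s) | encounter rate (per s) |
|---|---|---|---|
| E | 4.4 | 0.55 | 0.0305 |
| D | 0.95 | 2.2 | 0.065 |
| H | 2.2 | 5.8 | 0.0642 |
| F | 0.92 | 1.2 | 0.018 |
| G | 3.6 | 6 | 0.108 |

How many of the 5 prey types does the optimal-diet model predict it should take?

Profitabilities (E/h, J/s): E 8, F 0.767, G 0.6, D 0.432, H 0.379. Add prey in this order while the next type's profitability exceeds the intake rate on those already taken.
Rate on top 1: 0.132. F: 0.767 > 0.132 → include.
Rate on top 2: 0.1452. G: 0.6 > 0.1452 → include.
Rate on top 3: 0.32. D: 0.432 > 0.32 → include.
Rate on top 4: 0.3287. H: 0.379 > 0.3287 → include.
Optimal diet: E, F, G, D, H — 5 of 5 types.

5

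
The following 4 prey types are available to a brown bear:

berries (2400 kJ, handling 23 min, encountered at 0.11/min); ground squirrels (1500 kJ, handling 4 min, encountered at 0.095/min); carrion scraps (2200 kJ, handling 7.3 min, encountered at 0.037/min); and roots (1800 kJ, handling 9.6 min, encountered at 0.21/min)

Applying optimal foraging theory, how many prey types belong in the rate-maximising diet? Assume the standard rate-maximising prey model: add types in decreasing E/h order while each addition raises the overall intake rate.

Rank by E/h (kJ/min): ground squirrels 375, carrion scraps 301, roots 188, berries 104. Include each in turn until the next type's E/h falls below the running intake rate.
Rate on top 1: 103.3. carrion scraps: 301 > 103.3 → include.
Rate on top 2: 135.7. roots: 188 > 135.7 → include.
Rate on top 3: 164.2. berries: 104 < 164.2 → exclude; stop.
Optimal diet: ground squirrels, carrion scraps, roots — 3 of 4 types.

3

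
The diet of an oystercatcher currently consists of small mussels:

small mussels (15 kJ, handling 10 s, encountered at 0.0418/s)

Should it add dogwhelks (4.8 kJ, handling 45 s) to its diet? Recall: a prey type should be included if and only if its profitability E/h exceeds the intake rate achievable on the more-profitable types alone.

No

Intake rate on the current diet: R = (0.0418×15) / (1 + 0.0418×10) = 0.627/1.418 = 0.4422 kJ/s.
Profitability of dogwhelks: 4.8/45 = 0.1067 kJ/s.
0.1067 < 0.4422, so adding dogwhelks would lower the average — exclude it.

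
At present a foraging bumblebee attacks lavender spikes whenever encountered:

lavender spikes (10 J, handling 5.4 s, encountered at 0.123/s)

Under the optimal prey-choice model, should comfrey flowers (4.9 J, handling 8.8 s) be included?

On lavender spikes alone, R = ΣλE/(1+Σλh) = 1.23/1.664 = 0.7391 J/s.
comfrey flowers: E/h = 4.9/8.8 = 0.5568 J/s.
0.5568 < 0.7391, so adding comfrey flowers would lower the average — exclude it.

No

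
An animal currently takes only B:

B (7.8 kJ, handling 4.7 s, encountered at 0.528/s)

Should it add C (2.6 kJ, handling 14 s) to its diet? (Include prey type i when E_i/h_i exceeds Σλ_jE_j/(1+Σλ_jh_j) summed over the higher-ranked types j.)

No

Intake rate on the current diet: R = (0.528×7.8) / (1 + 0.528×4.7) = 4.118/3.482 = 1.183 kJ/s.
C: E/h = 2.6/14 = 0.1857 kJ/s.
Since 0.1857 < R, time spent handling C is better spent searching.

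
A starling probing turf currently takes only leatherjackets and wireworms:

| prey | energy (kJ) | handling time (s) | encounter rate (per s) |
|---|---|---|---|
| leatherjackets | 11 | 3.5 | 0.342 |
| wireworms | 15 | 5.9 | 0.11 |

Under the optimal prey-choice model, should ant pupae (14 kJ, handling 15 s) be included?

No

On leatherjackets and wireworms alone, R = ΣλE/(1+Σλh) = 5.412/2.846 = 1.902 kJ/s.
ant pupae: E/h = 14/15 = 0.9333 kJ/s.
0.9333 < 1.902, so adding ant pupae would lower the average — exclude it.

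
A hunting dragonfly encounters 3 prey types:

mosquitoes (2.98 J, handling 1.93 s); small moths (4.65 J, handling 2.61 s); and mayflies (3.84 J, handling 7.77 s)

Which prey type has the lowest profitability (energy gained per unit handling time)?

mayflies

Profitability E/h (J/s): mosquitoes = 2.98/1.93 = 1.54, small moths = 4.65/2.61 = 1.78, mayflies = 3.84/7.77 = 0.494.
Ranked: small moths > mosquitoes > mayflies.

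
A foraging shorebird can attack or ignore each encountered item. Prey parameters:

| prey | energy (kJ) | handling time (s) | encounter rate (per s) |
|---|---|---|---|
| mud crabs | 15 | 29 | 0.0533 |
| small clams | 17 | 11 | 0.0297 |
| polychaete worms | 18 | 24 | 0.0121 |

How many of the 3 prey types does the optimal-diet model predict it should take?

E/h in descending order: small clams 1.55, polychaete worms 0.75, mud crabs 0.517 kJ/s. The optimal diet is the largest prefix of this list for which every included type satisfies E_i/h_i > R on the types above it.
Rate on top 1: 0.3806. polychaete worms: 0.75 > 0.3806 → include.
Rate on top 2: 0.4469. mud crabs: 0.517 > 0.4469 → include.
Optimal diet: small clams, polychaete worms, mud crabs — 3 of 3 types.

3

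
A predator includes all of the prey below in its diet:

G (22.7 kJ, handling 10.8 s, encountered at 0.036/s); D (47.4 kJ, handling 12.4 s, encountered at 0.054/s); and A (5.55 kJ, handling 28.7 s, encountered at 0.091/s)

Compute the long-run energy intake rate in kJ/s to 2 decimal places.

R = (0.036×22.7 + 0.054×47.4 + 0.091×5.55) / (1 + 0.036×10.8 + 0.054×12.4 + 0.091×28.7) = 3.882/4.67 = 0.8312 kJ/s.

0.83 kJ/s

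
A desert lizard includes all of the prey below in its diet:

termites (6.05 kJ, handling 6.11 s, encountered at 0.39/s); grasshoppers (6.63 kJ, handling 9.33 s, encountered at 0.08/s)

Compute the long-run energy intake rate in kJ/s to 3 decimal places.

R = (0.39×6.05 + 0.08×6.63) / (1 + 0.39×6.11 + 0.08×9.33) = 2.89/4.129 = 0.6999 kJ/s.

0.700 kJ/s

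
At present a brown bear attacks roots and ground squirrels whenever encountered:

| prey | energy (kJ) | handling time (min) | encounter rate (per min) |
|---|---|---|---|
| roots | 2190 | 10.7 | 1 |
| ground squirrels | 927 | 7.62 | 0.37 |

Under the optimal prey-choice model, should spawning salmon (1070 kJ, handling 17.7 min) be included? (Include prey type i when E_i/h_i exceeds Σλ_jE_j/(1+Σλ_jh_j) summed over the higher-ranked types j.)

Intake rate on the current diet: R = (1×2190 + 0.37×927) / (1 + 1×10.7 + 0.37×7.62) = 2533/14.52 = 174.5 kJ/min.
Profitability of spawning salmon: 1070/17.7 = 60.45 kJ/min.
60.45 < 174.5, so adding spawning salmon would lower the average — exclude it.

No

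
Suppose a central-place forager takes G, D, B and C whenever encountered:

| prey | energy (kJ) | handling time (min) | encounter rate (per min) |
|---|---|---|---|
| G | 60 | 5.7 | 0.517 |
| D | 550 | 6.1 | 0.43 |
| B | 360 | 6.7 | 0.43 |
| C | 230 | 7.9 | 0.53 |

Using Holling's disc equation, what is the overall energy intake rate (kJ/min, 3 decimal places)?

R = (0.517×60 + 0.43×550 + 0.43×360 + 0.53×230) / (1 + 0.517×5.7 + 0.43×6.1 + 0.43×6.7 + 0.53×7.9) = 544.2/13.64 = 39.9 kJ/min.

39.905 kJ/min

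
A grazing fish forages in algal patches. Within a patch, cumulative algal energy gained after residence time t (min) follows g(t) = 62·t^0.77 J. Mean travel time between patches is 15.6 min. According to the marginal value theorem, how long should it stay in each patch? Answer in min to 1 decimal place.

By the marginal value theorem, leave when the instantaneous gain rate g'(t) equals the habitat-wide average g(t)/(T + t).
g'(t) = 0.77·62·t^-0.23. Setting 0.77·62·t^-0.23 = 62·t^0.77/(15.6+t) gives 0.77(15.6+t) = t, so 0.23·t = 0.77×15.6.
t* = 0.77×15.6/0.23 = 52.23 min.

52.2 min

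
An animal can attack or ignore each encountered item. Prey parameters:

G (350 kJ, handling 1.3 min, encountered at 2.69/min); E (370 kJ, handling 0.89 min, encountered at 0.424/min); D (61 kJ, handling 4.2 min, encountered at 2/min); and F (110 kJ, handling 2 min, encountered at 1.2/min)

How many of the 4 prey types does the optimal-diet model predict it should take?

2

Profitabilities (E/h, kJ/min): E 416, G 269, F 55, D 14.5. Add prey in this order while the next type's profitability exceeds the intake rate on those already taken.
Rate on top 1: 113.9. G: 269 > 113.9 → include.
Rate on top 2: 225.3. F: 55 < 225.3 → exclude; stop.
Optimal diet: E, G — 2 of 4 types.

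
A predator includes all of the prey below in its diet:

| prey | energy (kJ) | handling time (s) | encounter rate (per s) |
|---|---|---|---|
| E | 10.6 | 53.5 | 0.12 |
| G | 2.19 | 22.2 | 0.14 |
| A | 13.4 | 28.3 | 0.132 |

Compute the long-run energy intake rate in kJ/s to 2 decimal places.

Energy encountered per unit search time: 0.12×10.6 + 0.14×2.19 + 0.132×13.4 = 3.347 kJ/s.
Handling time per unit search time: 0.12×53.5 + 0.14×22.2 + 0.132×28.3 = 13.26.
Rate = 3.347/(1 + 13.26) = 0.2347 kJ/s.

0.23 kJ/s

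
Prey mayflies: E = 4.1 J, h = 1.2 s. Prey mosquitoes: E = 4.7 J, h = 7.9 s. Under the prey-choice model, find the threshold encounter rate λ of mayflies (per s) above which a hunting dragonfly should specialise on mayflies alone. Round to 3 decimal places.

0.176 per s

At the threshold, the rate on mayflies alone equals the profitability of mosquitoes: λ·4.1/(1 + λ·1.2) = 4.7/7.9 = 0.5949.
Rearranging, λ(4.1 − 0.5949×1.2) = 0.5949, so λ = 0.5949/3.386 = 0.1757 per s.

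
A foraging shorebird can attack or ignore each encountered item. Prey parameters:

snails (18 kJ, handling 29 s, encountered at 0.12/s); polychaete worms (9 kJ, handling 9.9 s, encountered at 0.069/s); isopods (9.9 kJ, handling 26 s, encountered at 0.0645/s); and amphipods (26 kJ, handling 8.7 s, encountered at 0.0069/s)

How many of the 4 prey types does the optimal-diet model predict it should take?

3

E/h in descending order: amphipods 2.99, polychaete worms 0.909, snails 0.621, isopods 0.381 kJ/s. The optimal diet is the largest prefix of this list for which every included type satisfies E_i/h_i > R on the types above it.
Rate on top 1: 0.1692. polychaete worms: 0.909 > 0.1692 → include.
Rate on top 2: 0.4592. snails: 0.621 > 0.4592 → include.
Rate on top 3: 0.5668. isopods: 0.381 < 0.5668 → exclude; stop.
Optimal diet: amphipods, polychaete worms, snails — 3 of 4 types.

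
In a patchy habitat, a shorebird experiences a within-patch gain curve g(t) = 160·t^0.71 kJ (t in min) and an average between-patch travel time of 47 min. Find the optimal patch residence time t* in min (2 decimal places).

Maximise g(t)/(T+t): set derivative to zero → g'(t)(T+t) = g(t).
g'(t) = 0.71·160·t^-0.29. Setting 0.71·160·t^-0.29 = 160·t^0.71/(47+t) gives 0.71(47+t) = t, so 0.29·t = 0.71×47.
t* = 0.71×47/0.29 = 115.1 min.

115.07 min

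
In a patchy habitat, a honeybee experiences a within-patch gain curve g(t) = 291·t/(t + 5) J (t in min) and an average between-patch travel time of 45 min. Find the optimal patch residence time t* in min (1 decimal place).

By the marginal value theorem, leave when the instantaneous gain rate g'(t) equals the habitat-wide average g(t)/(T + t).
g'(t) = 291·5/(t + 5)². Setting 291·5/(t+5)² = 291t/[(t+5)(45+t)] gives 5(45+t) = t(t+5), so t² = 5×45 = 225.
t* = √225 = 15 min.

15.0 min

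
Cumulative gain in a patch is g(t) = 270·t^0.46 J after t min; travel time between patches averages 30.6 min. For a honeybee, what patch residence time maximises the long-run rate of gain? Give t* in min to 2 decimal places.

26.07 min

Optimal t* satisfies g'(t*) = g(t*)/(T + t*).
g'(t) = 0.46·270·t^-0.54. Setting 0.46·270·t^-0.54 = 270·t^0.46/(30.6+t) gives 0.46(30.6+t) = t, so 0.54·t = 0.46×30.6.
t* = 0.46×30.6/0.54 = 26.07 min.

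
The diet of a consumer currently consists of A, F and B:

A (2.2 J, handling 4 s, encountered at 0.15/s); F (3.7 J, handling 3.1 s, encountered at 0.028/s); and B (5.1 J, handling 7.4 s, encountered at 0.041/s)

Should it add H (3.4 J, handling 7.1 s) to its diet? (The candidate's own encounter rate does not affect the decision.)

On A, F and B alone, R = ΣλE/(1+Σλh) = 0.6427/1.99 = 0.3229 J/s.
H: E/h = 3.4/7.1 = 0.4789 J/s.
0.4789 > 0.3229, so adding H raises the average — include it.

Yes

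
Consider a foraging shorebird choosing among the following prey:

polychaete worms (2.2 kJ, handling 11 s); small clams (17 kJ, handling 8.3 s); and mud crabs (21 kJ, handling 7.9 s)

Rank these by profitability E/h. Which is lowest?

In descending order of E/h:
mud crabs: 21/7.9 = 2.66 kJ/s
small clams: 17/8.3 = 2.05 kJ/s
polychaete worms: 2.2/11 = 0.2 kJ/s

polychaete worms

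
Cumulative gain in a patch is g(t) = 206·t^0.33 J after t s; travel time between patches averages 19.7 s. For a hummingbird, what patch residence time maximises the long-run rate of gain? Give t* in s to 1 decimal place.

Maximise g(t)/(T+t): set derivative to zero → g'(t)(T+t) = g(t).
g'(t) = 0.33·206·t^-0.67. Setting 0.33·206·t^-0.67 = 206·t^0.33/(19.7+t) gives 0.33(19.7+t) = t, so 0.67·t = 0.33×19.7.
t* = 0.33×19.7/0.67 = 9.703 s.

9.7 s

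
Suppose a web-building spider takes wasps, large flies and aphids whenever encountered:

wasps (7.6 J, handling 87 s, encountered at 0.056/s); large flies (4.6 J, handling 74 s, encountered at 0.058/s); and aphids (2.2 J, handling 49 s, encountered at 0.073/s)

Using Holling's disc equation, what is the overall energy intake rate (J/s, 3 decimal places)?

0.062 J/s

R = (0.056×7.6 + 0.058×4.6 + 0.073×2.2) / (1 + 0.056×87 + 0.058×74 + 0.073×49) = 0.853/13.74 = 0.06208 J/s.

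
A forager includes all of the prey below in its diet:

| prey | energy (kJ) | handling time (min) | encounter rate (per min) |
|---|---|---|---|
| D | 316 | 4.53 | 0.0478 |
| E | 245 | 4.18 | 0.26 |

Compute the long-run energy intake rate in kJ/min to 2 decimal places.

34.21 kJ/min

Energy encountered per unit search time: 0.0478×316 + 0.26×245 = 78.8 kJ/min.
Handling time per unit search time: 0.0478×4.53 + 0.26×4.18 = 1.303.
Rate = 78.8/(1 + 1.303) = 34.21 kJ/min.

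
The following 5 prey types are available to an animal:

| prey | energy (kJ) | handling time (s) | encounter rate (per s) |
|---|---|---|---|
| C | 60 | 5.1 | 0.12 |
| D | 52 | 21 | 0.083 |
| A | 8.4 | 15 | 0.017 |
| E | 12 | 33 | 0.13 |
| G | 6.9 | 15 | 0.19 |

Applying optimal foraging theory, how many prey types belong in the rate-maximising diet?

1

E/h in descending order: C 11.8, D 2.48, A 0.56, G 0.46, E 0.364 kJ/s. The optimal diet is the largest prefix of this list for which every included type satisfies E_i/h_i > R on the types above it.
Rate on top 1: 4.467. D: 2.48 < 4.467 → exclude; stop.
Optimal diet: C — 1 of 5 types.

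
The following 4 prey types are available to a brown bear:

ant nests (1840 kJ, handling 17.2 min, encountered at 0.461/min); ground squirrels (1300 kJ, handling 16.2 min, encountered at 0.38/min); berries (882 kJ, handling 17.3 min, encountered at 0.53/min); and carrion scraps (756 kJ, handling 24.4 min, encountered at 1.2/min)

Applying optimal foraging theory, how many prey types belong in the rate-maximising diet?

1

E/h in descending order: ant nests 107, ground squirrels 80.2, berries 51, carrion scraps 31 kJ/min. The optimal diet is the largest prefix of this list for which every included type satisfies E_i/h_i > R on the types above it.
Rate on top 1: 95. ground squirrels: 80.2 < 95 → exclude; stop.
Optimal diet: ant nests — 1 of 4 types.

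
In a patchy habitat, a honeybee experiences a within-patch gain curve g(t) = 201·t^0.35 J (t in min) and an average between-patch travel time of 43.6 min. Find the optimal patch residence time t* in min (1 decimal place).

By the marginal value theorem, leave when the instantaneous gain rate g'(t) equals the habitat-wide average g(t)/(T + t).
g'(t) = 0.35·201·t^-0.65. Setting 0.35·201·t^-0.65 = 201·t^0.35/(43.6+t) gives 0.35(43.6+t) = t, so 0.65·t = 0.35×43.6.
t* = 0.35×43.6/0.65 = 23.48 min.

23.5 min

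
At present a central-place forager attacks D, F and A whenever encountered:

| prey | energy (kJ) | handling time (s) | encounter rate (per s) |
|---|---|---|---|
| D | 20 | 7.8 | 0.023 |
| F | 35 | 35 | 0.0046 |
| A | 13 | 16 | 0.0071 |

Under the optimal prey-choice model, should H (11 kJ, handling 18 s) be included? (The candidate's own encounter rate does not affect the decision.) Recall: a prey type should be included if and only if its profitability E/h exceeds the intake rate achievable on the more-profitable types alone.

On D, F and A alone, R = ΣλE/(1+Σλh) = 0.7133/1.454 = 0.4906 kJ/s.
Profitability of H: 11/18 = 0.6111 kJ/s.
Since 0.6111 > R, including H increases the long-run rate.

Yes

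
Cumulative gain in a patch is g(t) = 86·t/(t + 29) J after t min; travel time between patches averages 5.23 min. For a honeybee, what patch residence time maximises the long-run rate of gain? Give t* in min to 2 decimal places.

By the marginal value theorem, leave when the instantaneous gain rate g'(t) equals the habitat-wide average g(t)/(T + t).
g'(t) = 86·29/(t + 29)². Setting 86·29/(t+29)² = 86t/[(t+29)(5.23+t)] gives 29(5.23+t) = t(t+29), so t² = 29×5.23 = 151.7.
t* = √151.7 = 12.32 min.

12.32 min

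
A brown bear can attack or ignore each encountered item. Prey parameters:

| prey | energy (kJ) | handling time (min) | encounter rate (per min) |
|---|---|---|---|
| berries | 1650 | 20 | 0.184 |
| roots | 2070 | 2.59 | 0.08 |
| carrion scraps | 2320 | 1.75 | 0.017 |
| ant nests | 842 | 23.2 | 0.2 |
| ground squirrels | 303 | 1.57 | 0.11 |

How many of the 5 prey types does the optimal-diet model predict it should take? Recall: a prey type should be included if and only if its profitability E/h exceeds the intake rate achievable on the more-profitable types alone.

3

E/h in descending order: carrion scraps 1.33e+03, roots 799, ground squirrels 193, berries 82.5, ant nests 36.3 kJ/min. The optimal diet is the largest prefix of this list for which every included type satisfies E_i/h_i > R on the types above it.
Rate on top 1: 38.3. roots: 799 > 38.3 → include.
Rate on top 2: 165.8. ground squirrels: 193 > 165.8 → include.
Rate on top 3: 169.1. berries: 82.5 < 169.1 → exclude; stop.
Optimal diet: carrion scraps, roots, ground squirrels — 3 of 5 types.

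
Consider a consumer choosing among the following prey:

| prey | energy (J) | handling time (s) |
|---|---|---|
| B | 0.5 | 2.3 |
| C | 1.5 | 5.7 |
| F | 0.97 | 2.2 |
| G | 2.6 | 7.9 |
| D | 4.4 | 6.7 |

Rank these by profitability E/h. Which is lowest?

B

Profitability E/h (J/s): B = 0.5/2.3 = 0.217, C = 1.5/5.7 = 0.263, F = 0.97/2.2 = 0.441, G = 2.6/7.9 = 0.329, D = 4.4/6.7 = 0.657.
Ranked: D > F > G > C > B.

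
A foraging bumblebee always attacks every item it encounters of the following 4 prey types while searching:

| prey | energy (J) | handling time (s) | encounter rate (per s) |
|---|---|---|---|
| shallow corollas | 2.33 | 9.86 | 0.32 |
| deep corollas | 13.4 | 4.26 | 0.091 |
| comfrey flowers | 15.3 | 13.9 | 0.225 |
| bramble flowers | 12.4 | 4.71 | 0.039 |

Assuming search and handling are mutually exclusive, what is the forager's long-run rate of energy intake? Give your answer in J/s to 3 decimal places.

Energy encountered per unit search time: 0.32×2.33 + 0.091×13.4 + 0.225×15.3 + 0.039×12.4 = 5.891 J/s.
Handling time per unit search time: 0.32×9.86 + 0.091×4.26 + 0.225×13.9 + 0.039×4.71 = 6.854.
Rate = 5.891/(1 + 6.854) = 0.7501 J/s.

0.750 J/s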